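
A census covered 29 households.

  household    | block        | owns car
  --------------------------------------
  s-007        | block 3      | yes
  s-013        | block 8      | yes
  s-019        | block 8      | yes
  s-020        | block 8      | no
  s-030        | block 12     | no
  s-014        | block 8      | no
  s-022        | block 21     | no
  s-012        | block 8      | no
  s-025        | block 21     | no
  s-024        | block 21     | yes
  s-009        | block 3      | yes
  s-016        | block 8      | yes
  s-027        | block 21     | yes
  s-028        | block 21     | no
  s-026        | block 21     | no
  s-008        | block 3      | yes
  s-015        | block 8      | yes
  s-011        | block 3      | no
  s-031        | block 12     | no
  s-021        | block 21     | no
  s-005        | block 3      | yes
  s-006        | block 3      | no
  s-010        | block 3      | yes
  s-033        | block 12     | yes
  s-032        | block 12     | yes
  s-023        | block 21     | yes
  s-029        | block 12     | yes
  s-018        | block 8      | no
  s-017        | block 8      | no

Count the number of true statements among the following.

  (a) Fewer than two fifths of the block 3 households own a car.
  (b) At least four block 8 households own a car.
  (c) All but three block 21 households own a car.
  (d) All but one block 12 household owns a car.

1

(a) block 3: |A| = 7, |A ∩ B| = 5; needs |A ∩ B| / |A| < 2/5 — false.
(b) block 8: |A| = 9, |A ∩ B| = 4; needs |A ∩ B| ≥ 4 — true.
(c) block 21: |A| = 8, |A ∩ B| = 3; needs |A ∖ B| = 3 — false.
(d) block 12: |A| = 5, |A ∩ B| = 3; needs |A ∖ B| = 1 — false.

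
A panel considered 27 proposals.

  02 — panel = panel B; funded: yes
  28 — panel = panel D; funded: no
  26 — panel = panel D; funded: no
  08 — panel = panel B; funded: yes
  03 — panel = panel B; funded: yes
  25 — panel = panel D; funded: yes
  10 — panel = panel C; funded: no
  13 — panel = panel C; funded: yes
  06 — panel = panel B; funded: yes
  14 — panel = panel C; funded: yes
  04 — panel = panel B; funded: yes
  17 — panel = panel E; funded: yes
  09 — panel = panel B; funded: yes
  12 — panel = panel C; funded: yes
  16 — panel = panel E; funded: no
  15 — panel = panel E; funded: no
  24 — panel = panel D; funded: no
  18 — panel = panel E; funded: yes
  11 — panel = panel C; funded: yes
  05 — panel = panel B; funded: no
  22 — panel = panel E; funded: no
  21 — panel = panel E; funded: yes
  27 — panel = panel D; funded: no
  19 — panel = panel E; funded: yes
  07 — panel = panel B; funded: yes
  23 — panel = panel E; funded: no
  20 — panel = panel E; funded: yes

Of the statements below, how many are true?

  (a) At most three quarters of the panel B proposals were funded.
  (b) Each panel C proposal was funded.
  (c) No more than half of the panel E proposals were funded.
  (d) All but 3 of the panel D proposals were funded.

0

(a) panel B: |A| = 8, |A ∩ B| = 7; needs |A ∩ B| / |A| ≤ 3/4 — false.
(b) panel C: |A| = 5, |A ∩ B| = 4; needs A ⊆ B, i.e. every element of A is in B (|A ∖ B| = 0) — false.
(c) panel E: |A| = 9, |A ∩ B| = 5; needs |A ∩ B| ≤ |A ∖ B| — false.
(d) panel D: |A| = 5, |A ∩ B| = 1; needs |A ∖ B| = 3 — false.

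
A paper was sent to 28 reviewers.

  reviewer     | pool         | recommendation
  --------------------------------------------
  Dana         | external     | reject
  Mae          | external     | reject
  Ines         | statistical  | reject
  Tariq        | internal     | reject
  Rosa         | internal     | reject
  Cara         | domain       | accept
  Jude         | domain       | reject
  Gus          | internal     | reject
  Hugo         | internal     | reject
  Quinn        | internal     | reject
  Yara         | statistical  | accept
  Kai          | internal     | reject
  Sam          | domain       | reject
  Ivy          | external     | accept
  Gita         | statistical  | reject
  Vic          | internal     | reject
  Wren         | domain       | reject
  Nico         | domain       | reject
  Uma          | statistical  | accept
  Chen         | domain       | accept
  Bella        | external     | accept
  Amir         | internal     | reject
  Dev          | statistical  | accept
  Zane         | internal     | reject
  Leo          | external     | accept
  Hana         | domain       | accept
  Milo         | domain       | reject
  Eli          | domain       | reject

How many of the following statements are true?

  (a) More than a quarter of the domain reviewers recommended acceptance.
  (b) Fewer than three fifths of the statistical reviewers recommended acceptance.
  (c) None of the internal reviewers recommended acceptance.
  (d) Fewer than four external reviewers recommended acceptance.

(a) domain: |A| = 9, |A ∩ B| = 3; needs |A ∩ B| / |A| > 1/4 — true.
(b) statistical: |A| = 5, |A ∩ B| = 3; needs |A ∩ B| / |A| < 3/5 — false.
(c) internal: |A| = 9, |A ∩ B| = 0; needs A ∩ B = ∅ (|A ∩ B| = 0) — true.
(d) external: |A| = 5, |A ∩ B| = 3; needs |A ∩ B| < 4 — true.

3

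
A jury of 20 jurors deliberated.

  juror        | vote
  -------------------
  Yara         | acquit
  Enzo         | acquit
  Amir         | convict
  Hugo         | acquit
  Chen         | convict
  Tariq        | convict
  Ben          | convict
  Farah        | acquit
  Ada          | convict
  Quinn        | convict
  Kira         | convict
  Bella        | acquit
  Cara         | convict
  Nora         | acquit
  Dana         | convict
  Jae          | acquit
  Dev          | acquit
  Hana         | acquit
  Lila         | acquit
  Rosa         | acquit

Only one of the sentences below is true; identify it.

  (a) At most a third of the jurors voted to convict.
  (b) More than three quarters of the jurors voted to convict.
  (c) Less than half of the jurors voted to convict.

|A| = 20, |A ∩ B| = 9, |A ∖ B| = 11.
(a) requires |A ∩ B| / |A| ≤ 1/3: false.
(b) requires |A ∩ B| / |A| > 3/4: false.
(c) requires |A ∩ B| < |A ∖ B|: true.

(c)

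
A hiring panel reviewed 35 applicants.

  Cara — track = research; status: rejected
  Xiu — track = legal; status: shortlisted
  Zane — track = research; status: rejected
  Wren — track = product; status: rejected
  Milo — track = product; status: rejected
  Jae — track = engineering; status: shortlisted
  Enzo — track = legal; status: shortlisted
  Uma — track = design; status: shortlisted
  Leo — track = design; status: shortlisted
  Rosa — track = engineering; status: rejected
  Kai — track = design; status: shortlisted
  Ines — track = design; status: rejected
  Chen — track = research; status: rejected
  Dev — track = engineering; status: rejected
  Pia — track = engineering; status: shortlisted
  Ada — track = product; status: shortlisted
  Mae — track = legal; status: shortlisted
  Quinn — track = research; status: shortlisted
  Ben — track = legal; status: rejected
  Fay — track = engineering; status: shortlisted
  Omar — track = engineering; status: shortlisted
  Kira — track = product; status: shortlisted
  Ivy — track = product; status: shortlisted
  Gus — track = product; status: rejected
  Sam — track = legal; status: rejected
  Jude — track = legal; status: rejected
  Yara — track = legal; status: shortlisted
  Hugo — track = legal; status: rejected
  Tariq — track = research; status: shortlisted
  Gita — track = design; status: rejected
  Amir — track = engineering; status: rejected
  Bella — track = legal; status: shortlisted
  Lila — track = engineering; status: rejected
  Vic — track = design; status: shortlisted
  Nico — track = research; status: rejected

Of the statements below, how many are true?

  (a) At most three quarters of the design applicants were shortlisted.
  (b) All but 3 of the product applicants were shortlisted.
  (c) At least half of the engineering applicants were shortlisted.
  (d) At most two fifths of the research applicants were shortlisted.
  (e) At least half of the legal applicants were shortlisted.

5

(a) design: |A| = 6, |A ∩ B| = 4; needs |A ∩ B| / |A| ≤ 3/4 — true.
(b) product: |A| = 6, |A ∩ B| = 3; needs |A ∖ B| = 3 — true.
(c) engineering: |A| = 8, |A ∩ B| = 4; needs |A ∩ B| ≥ |A ∖ B| — true.
(d) research: |A| = 6, |A ∩ B| = 2; needs |A ∩ B| / |A| ≤ 2/5 — true.
(e) legal: |A| = 9, |A ∩ B| = 5; needs |A ∩ B| ≥ |A ∖ B| — true.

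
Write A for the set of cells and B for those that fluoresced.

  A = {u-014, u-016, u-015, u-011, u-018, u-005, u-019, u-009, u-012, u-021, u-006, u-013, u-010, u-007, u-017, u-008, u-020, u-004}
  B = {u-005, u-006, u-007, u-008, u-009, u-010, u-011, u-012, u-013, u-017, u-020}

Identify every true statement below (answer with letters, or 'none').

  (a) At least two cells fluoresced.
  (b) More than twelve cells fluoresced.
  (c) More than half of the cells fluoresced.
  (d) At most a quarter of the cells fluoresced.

|A| = 18, |A ∩ B| = 11, |A ∖ B| = 7.
(a) |A ∩ B| ≥ 2: holds.
(b) |A ∩ B| > 12: fails.
(c) |A ∩ B| > |A ∖ B|: holds.
(d) |A ∩ B| / |A| ≤ 1/4: fails.

(a), (c)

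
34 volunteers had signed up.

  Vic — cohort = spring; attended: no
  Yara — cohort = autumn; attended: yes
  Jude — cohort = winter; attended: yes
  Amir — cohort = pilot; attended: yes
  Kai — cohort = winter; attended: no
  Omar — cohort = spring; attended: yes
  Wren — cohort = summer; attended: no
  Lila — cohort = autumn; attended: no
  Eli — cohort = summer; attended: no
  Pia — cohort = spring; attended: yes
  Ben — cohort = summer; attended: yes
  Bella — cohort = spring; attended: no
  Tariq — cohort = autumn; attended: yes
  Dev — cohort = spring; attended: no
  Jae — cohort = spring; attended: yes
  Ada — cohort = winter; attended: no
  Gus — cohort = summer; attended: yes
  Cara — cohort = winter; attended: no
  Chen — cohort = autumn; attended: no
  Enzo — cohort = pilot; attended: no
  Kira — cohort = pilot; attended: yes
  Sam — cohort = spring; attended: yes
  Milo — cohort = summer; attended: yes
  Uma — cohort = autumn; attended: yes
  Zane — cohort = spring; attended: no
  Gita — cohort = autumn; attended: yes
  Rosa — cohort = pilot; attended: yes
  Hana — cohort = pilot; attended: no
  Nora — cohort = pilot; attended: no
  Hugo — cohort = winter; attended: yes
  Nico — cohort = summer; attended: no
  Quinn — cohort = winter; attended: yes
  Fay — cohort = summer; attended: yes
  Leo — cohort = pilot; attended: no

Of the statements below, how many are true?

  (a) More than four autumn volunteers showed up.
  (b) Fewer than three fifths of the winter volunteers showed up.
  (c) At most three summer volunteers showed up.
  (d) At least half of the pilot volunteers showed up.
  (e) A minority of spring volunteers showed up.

(a) autumn: |A| = 6, |A ∩ B| = 4; needs |A ∩ B| > 4 — false.
(b) winter: |A| = 6, |A ∩ B| = 3; needs |A ∩ B| / |A| < 3/5 — true.
(c) summer: |A| = 7, |A ∩ B| = 4; needs |A ∩ B| ≤ 3 — false.
(d) pilot: |A| = 7, |A ∩ B| = 3; needs |A ∩ B| ≥ |A ∖ B| — false.
(e) spring: |A| = 8, |A ∩ B| = 4; needs |A ∩ B| < |A ∖ B| — false.

1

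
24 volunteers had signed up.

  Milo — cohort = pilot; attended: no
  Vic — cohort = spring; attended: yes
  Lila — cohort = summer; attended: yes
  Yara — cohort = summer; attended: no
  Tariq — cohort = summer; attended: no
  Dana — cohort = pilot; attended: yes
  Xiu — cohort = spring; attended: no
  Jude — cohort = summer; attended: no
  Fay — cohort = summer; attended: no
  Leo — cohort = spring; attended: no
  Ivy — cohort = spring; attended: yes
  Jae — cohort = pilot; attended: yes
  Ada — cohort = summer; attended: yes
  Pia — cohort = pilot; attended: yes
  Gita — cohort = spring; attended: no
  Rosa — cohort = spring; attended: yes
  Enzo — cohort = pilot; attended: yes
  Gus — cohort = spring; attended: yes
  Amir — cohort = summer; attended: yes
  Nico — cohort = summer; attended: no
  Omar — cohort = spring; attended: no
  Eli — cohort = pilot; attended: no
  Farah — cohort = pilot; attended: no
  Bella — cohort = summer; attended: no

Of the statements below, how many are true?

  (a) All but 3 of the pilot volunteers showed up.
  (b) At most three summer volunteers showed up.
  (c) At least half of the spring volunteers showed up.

3

(a) pilot: |A| = 7, |A ∩ B| = 4; needs |A ∖ B| = 3 — true.
(b) summer: |A| = 9, |A ∩ B| = 3; needs |A ∩ B| ≤ 3 — true.
(c) spring: |A| = 8, |A ∩ B| = 4; needs |A ∩ B| ≥ |A ∖ B| — true.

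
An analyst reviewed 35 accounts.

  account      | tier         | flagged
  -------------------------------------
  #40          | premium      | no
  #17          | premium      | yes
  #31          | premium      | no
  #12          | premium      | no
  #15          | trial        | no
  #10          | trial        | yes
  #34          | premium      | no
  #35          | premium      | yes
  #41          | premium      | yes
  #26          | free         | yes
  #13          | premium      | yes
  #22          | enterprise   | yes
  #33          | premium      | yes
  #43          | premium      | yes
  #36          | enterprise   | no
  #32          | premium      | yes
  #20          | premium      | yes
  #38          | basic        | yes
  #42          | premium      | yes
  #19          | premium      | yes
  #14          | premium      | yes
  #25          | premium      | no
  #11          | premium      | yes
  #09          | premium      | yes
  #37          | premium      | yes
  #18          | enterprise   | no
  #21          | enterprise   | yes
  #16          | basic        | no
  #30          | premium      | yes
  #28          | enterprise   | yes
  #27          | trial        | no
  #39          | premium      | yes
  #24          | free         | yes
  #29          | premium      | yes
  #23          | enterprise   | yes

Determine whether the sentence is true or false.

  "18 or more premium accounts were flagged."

False

'18 or more premium accounts were flagged' holds iff |A ∩ B| ≥ 18.
|A| = 22, |A ∩ B| = 17, |A ∖ B| = 5.
|A ∩ B| = 17, so the statement is false.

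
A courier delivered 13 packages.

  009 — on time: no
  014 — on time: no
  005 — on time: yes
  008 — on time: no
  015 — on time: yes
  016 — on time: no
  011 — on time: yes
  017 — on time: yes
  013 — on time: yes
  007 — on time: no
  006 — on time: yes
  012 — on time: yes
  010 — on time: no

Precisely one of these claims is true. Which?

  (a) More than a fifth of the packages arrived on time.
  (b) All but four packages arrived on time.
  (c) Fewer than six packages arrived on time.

(a)

|A| = 13, |A ∩ B| = 7, |A ∖ B| = 6.
(a) requires |A ∩ B| / |A| > 1/5: true.
(b) requires |A ∖ B| = 4: false.
(c) requires |A ∩ B| < 6: false.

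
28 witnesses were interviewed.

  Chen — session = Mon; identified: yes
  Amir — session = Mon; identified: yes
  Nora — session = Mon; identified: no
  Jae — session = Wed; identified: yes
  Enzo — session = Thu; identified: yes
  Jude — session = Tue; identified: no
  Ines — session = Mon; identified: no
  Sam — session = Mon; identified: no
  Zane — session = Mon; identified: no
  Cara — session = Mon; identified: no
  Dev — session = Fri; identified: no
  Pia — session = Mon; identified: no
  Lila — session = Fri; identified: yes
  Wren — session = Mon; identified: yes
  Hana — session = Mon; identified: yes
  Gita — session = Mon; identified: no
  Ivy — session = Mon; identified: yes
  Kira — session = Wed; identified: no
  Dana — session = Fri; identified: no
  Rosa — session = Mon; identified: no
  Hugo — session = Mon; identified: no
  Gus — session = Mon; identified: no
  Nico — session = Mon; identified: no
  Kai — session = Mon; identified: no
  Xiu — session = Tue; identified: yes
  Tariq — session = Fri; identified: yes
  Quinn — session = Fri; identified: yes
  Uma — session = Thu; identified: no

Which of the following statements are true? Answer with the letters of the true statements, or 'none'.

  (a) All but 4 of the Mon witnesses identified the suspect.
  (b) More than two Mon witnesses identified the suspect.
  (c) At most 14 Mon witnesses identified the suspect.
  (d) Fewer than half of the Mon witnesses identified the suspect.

|A| = 17, |A ∩ B| = 5, |A ∖ B| = 12.
(a) |A ∖ B| = 4: fails.
(b) |A ∩ B| > 2: holds.
(c) |A ∩ B| ≤ 14: holds.
(d) |A ∩ B| < |A ∖ B|: holds.

(b), (c), (d)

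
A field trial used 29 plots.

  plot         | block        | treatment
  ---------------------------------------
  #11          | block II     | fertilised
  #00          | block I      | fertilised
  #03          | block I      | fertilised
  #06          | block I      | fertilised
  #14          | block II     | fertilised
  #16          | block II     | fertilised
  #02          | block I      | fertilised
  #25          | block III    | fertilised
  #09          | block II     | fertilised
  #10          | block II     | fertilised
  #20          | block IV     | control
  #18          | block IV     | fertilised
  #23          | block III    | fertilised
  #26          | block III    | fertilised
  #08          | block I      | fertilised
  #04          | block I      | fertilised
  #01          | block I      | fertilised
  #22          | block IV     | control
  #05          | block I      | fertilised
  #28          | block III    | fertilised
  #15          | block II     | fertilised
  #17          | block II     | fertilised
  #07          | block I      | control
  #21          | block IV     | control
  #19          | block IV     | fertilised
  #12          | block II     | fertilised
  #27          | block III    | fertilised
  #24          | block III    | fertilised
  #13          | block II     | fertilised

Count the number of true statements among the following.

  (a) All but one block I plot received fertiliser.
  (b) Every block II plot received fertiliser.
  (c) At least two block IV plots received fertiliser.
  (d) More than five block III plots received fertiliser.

4

(a) block I: |A| = 9, |A ∩ B| = 8; needs |A ∖ B| = 1 — true.
(b) block II: |A| = 9, |A ∩ B| = 9; needs A ⊆ B, i.e. every element of A is in B (|A ∖ B| = 0) — true.
(c) block IV: |A| = 5, |A ∩ B| = 2; needs |A ∩ B| ≥ 2 — true.
(d) block III: |A| = 6, |A ∩ B| = 6; needs |A ∩ B| > 5 — true.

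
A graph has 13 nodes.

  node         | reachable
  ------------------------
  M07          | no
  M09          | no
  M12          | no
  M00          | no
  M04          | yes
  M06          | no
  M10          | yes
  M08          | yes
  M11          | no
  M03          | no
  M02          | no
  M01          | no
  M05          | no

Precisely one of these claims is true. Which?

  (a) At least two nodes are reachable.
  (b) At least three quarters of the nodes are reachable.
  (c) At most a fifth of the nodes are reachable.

(a)

|A| = 13, |A ∩ B| = 3, |A ∖ B| = 10.
(a) requires |A ∩ B| ≥ 2: true.
(b) requires |A ∩ B| / |A| ≥ 3/4: false.
(c) requires |A ∩ B| / |A| ≤ 1/5: false.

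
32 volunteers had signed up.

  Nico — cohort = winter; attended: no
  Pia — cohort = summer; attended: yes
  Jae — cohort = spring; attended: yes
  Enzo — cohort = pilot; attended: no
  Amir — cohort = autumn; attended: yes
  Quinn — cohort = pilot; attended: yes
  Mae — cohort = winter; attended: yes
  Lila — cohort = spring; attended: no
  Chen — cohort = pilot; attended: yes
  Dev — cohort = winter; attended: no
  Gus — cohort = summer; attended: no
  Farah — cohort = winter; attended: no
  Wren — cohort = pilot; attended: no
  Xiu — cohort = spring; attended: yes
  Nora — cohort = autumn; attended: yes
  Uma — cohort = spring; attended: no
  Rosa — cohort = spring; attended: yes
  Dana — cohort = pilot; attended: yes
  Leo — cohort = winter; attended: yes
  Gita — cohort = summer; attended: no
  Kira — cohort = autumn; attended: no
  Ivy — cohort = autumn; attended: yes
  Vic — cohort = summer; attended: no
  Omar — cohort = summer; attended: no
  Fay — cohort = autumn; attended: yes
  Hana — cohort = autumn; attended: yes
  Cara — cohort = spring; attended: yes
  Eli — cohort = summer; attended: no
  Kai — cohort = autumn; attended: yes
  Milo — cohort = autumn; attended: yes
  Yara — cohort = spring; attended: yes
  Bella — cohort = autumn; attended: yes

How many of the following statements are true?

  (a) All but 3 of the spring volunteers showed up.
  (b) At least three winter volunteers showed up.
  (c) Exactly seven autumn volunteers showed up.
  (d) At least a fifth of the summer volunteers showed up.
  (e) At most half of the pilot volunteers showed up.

(a) spring: |A| = 7, |A ∩ B| = 5; needs |A ∖ B| = 3 — false.
(b) winter: |A| = 5, |A ∩ B| = 2; needs |A ∩ B| ≥ 3 — false.
(c) autumn: |A| = 9, |A ∩ B| = 8; needs |A ∩ B| = 7 — false.
(d) summer: |A| = 6, |A ∩ B| = 1; needs |A ∩ B| / |A| ≥ 1/5 — false.
(e) pilot: |A| = 5, |A ∩ B| = 3; needs |A ∩ B| ≤ |A ∖ B| — false.

0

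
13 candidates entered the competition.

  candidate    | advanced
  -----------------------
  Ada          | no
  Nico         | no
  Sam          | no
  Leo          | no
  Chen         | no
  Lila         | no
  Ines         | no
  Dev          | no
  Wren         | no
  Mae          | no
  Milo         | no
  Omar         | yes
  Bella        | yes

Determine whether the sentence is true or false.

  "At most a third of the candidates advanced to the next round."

Truth condition: |A ∩ B| / |A| ≤ 1/3.
A (the restrictor) = {Ada, Nico, Sam, Leo, Chen, Lila, Ines, Dev, Wren, Mae, Milo, Omar, Bella}, |A| = 13.
A ∩ B = {Omar, Bella}, so |A ∩ B| = 2.
A ∖ B = {Ada, Nico, Sam, Leo, Chen, Lila, Ines, Dev, Wren, Mae, Milo}, so |A ∖ B| = 11.
|A ∩ B|/|A| = 2/13, so the statement is true.

True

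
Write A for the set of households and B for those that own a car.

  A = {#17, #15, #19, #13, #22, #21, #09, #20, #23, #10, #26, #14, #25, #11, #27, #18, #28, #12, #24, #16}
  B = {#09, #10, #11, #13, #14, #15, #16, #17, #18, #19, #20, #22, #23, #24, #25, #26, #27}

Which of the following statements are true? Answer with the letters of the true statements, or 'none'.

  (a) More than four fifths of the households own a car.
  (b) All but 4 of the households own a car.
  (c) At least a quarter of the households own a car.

(a), (c)

|A| = 20, |A ∩ B| = 17, |A ∖ B| = 3.
(a) |A ∩ B| / |A| > 4/5: holds.
(b) |A ∖ B| = 4: fails.
(c) |A ∩ B| / |A| ≥ 1/4: holds.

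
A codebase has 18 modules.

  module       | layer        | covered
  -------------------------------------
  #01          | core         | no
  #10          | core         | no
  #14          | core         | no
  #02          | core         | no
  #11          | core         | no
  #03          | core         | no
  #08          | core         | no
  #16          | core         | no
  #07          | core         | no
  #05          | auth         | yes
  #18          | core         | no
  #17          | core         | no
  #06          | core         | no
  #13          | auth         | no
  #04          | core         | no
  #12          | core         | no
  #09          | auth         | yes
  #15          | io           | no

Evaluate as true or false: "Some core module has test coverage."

Truth condition: A ∩ B ≠ ∅ (|A ∩ B| ≥ 1).
A (the restrictor) = {#01, #10, #14, #02, #11, #03, #08, #16, #07, #18, #17, #06, #04, #12}, |A| = 14.
A ∩ B = {}, so |A ∩ B| = 0.
So the statement is false.

False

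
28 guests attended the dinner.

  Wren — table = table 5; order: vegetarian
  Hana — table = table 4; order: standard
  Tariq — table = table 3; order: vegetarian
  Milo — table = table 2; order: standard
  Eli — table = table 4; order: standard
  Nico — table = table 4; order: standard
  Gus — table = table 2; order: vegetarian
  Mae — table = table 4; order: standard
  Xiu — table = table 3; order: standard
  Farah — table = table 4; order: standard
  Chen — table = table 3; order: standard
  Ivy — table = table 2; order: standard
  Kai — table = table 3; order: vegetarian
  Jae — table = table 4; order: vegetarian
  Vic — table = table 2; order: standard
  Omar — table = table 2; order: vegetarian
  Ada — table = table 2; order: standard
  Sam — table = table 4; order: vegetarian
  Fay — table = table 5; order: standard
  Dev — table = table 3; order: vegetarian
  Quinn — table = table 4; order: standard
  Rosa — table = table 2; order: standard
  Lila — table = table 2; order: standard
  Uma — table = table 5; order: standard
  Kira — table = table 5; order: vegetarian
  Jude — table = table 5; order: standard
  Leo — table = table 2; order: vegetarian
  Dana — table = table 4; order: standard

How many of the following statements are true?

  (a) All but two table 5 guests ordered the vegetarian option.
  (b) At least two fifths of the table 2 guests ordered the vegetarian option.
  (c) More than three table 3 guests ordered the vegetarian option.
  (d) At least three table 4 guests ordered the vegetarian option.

0

(a) table 5: |A| = 5, |A ∩ B| = 2; needs |A ∖ B| = 2 — false.
(b) table 2: |A| = 9, |A ∩ B| = 3; needs |A ∩ B| / |A| ≥ 2/5 — false.
(c) table 3: |A| = 5, |A ∩ B| = 3; needs |A ∩ B| > 3 — false.
(d) table 4: |A| = 9, |A ∩ B| = 2; needs |A ∩ B| ≥ 3 — false.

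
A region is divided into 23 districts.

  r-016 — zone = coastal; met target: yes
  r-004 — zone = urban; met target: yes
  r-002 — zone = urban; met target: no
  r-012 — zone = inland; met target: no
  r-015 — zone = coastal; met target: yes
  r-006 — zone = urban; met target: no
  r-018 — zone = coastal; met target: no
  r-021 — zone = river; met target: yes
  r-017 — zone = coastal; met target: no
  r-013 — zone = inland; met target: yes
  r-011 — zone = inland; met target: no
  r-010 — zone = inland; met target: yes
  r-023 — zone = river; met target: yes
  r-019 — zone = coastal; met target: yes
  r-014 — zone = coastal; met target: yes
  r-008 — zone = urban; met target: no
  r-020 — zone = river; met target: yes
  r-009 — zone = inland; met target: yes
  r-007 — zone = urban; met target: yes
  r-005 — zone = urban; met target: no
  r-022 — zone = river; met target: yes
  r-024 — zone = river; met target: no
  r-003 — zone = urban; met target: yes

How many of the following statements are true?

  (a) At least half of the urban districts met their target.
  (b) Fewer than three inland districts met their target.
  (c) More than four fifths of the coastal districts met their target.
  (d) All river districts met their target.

(a) urban: |A| = 7, |A ∩ B| = 3; needs |A ∩ B| ≥ |A ∖ B| — false.
(b) inland: |A| = 5, |A ∩ B| = 3; needs |A ∩ B| < 3 — false.
(c) coastal: |A| = 6, |A ∩ B| = 4; needs |A ∩ B| / |A| > 4/5 — false.
(d) river: |A| = 5, |A ∩ B| = 4; needs A ⊆ B, i.e. every element of A is in B (|A ∖ B| = 0) — false.

0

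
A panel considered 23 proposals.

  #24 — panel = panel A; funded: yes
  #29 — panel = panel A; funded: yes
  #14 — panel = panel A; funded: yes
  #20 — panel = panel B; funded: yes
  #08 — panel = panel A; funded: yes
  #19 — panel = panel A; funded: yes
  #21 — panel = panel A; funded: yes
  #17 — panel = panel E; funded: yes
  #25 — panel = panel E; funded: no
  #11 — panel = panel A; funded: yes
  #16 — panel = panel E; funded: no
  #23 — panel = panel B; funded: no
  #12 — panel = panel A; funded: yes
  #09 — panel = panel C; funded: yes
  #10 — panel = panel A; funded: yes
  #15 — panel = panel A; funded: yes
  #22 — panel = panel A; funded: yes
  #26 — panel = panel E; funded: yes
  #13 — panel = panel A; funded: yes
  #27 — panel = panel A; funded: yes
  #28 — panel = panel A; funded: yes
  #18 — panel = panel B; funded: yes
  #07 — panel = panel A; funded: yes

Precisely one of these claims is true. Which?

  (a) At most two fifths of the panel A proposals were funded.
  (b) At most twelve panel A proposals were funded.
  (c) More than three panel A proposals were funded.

(c)

|A| = 15, |A ∩ B| = 15, |A ∖ B| = 0.
(a) requires |A ∩ B| / |A| ≤ 2/5: false.
(b) requires |A ∩ B| ≤ 12: false.
(c) requires |A ∩ B| > 3: true.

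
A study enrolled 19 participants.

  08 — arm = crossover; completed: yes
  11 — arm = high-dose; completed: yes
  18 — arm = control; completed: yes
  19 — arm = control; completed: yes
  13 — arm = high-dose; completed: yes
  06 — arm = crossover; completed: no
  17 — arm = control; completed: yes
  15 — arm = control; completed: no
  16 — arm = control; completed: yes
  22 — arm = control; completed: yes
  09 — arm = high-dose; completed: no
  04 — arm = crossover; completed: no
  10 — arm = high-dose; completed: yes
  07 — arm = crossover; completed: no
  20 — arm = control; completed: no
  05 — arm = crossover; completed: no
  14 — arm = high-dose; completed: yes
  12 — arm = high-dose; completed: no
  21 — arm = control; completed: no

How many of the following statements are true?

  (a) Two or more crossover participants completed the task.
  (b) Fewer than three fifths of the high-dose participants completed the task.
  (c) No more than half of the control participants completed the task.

(a) crossover: |A| = 5, |A ∩ B| = 1; needs |A ∩ B| ≥ 2 — false.
(b) high-dose: |A| = 6, |A ∩ B| = 4; needs |A ∩ B| / |A| < 3/5 — false.
(c) control: |A| = 8, |A ∩ B| = 5; needs |A ∩ B| ≤ |A ∖ B| — false.

0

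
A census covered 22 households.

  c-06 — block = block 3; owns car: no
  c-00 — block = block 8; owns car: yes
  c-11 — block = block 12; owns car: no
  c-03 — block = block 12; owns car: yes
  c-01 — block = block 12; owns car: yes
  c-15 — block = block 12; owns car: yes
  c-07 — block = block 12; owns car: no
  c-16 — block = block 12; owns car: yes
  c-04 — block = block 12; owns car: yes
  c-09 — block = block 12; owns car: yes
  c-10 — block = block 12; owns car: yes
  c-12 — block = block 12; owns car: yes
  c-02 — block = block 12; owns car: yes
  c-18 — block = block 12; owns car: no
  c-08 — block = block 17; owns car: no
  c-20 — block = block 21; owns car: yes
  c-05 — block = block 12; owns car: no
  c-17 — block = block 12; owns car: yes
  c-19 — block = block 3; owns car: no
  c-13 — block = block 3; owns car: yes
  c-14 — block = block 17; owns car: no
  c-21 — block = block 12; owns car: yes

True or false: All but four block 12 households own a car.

True

The determiner here denotes the relation: |A ∖ B| = 4.
|A| = 15, |A ∩ B| = 11, |A ∖ B| = 4.
|A ∖ B| = 4, so the statement is true.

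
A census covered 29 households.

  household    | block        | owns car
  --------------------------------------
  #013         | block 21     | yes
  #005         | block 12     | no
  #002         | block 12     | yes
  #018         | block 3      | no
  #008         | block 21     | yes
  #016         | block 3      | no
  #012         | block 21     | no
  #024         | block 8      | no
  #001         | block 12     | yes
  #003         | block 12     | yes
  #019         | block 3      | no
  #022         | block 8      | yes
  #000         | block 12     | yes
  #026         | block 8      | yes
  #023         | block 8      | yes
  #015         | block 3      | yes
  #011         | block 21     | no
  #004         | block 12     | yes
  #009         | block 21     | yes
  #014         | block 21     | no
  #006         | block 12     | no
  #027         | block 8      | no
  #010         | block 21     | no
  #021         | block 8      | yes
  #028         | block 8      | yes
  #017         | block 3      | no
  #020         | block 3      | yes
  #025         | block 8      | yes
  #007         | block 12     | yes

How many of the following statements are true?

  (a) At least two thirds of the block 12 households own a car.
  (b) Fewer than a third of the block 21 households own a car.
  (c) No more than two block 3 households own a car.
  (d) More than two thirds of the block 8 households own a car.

3

(a) block 12: |A| = 8, |A ∩ B| = 6; needs |A ∩ B| / |A| ≥ 2/3 — true.
(b) block 21: |A| = 7, |A ∩ B| = 3; needs |A ∩ B| / |A| < 1/3 — false.
(c) block 3: |A| = 6, |A ∩ B| = 2; needs |A ∩ B| ≤ 2 — true.
(d) block 8: |A| = 8, |A ∩ B| = 6; needs |A ∩ B| / |A| > 2/3 — true.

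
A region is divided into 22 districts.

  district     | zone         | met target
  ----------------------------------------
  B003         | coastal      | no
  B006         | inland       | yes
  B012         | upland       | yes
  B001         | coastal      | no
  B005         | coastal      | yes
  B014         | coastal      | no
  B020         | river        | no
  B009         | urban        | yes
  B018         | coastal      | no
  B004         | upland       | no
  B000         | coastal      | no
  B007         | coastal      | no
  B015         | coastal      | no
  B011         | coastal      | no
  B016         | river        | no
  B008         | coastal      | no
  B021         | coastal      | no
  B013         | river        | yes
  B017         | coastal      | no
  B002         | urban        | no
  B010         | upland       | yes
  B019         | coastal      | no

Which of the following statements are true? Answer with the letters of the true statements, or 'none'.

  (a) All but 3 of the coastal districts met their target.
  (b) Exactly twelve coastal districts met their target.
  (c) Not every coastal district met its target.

(c)

|A| = 13, |A ∩ B| = 1, |A ∖ B| = 12.
(a) |A ∖ B| = 3: fails.
(b) |A ∩ B| = 12: fails.
(c) A ⊄ B (|A ∖ B| ≥ 1): holds.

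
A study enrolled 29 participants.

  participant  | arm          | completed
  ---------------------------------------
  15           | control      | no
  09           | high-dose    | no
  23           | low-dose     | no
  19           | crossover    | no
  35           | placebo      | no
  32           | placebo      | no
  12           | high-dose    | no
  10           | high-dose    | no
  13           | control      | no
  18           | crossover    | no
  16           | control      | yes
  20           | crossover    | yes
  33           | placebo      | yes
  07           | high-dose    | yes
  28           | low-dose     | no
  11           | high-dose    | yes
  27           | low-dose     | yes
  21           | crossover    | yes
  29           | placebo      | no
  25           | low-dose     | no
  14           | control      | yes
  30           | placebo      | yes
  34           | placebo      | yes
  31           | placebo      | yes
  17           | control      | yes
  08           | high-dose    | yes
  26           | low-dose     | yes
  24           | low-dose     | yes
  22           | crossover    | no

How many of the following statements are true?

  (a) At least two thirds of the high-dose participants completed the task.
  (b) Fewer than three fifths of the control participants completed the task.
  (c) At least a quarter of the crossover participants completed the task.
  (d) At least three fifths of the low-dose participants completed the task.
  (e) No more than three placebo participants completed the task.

1

(a) high-dose: |A| = 6, |A ∩ B| = 3; needs |A ∩ B| / |A| ≥ 2/3 — false.
(b) control: |A| = 5, |A ∩ B| = 3; needs |A ∩ B| / |A| < 3/5 — false.
(c) crossover: |A| = 5, |A ∩ B| = 2; needs |A ∩ B| / |A| ≥ 1/4 — true.
(d) low-dose: |A| = 6, |A ∩ B| = 3; needs |A ∩ B| / |A| ≥ 3/5 — false.
(e) placebo: |A| = 7, |A ∩ B| = 4; needs |A ∩ B| ≤ 3 — false.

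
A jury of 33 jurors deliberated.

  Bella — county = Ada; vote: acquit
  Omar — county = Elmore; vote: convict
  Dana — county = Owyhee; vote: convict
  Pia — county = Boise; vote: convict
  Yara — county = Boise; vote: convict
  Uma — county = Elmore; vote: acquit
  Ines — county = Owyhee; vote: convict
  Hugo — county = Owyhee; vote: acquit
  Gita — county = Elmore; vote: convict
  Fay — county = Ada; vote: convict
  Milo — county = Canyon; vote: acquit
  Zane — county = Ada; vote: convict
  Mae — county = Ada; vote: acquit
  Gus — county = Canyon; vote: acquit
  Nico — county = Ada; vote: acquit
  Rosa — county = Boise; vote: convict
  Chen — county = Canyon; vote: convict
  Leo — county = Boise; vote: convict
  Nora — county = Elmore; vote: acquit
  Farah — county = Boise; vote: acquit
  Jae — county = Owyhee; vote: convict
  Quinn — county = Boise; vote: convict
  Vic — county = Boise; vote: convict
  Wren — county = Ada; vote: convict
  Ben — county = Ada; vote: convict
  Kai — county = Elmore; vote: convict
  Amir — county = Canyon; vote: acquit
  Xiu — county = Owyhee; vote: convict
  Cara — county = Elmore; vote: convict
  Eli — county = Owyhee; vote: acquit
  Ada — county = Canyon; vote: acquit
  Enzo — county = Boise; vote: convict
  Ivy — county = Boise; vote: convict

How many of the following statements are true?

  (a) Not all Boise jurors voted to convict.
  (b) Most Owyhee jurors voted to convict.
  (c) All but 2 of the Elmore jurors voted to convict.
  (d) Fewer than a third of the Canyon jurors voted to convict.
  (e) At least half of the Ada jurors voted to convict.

5

(a) Boise: |A| = 9, |A ∩ B| = 8; needs A ⊄ B (|A ∖ B| ≥ 1) — true.
(b) Owyhee: |A| = 6, |A ∩ B| = 4; needs |A ∩ B| > |A ∖ B| — true.
(c) Elmore: |A| = 6, |A ∩ B| = 4; needs |A ∖ B| = 2 — true.
(d) Canyon: |A| = 5, |A ∩ B| = 1; needs |A ∩ B| / |A| < 1/3 — true.
(e) Ada: |A| = 7, |A ∩ B| = 4; needs |A ∩ B| ≥ |A ∖ B| — true.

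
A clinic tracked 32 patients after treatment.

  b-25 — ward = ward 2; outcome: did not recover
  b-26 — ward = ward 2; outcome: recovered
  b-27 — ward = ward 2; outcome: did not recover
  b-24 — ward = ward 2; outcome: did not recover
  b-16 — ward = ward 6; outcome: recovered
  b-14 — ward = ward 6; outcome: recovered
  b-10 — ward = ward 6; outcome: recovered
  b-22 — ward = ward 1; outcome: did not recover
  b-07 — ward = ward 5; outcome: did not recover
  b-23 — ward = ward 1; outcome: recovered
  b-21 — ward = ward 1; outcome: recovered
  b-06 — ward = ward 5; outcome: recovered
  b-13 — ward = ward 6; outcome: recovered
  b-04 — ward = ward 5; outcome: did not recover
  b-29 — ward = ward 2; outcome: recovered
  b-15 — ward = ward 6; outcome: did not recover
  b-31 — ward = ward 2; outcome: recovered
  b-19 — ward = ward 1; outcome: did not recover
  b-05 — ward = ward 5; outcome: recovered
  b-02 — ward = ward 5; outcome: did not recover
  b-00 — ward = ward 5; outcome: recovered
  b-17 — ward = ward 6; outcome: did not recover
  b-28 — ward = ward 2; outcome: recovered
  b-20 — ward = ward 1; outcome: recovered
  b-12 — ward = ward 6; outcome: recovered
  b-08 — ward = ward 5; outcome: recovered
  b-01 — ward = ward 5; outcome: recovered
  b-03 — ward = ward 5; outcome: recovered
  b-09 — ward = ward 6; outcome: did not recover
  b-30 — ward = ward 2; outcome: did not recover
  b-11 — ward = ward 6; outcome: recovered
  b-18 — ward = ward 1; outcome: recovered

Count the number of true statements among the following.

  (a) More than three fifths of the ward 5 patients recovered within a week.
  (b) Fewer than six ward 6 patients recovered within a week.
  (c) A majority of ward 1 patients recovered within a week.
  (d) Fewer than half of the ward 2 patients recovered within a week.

(a) ward 5: |A| = 9, |A ∩ B| = 6; needs |A ∩ B| / |A| > 3/5 — true.
(b) ward 6: |A| = 9, |A ∩ B| = 6; needs |A ∩ B| < 6 — false.
(c) ward 1: |A| = 6, |A ∩ B| = 4; needs |A ∩ B| > |A ∖ B| — true.
(d) ward 2: |A| = 8, |A ∩ B| = 4; needs |A ∩ B| < |A ∖ B| — false.

2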